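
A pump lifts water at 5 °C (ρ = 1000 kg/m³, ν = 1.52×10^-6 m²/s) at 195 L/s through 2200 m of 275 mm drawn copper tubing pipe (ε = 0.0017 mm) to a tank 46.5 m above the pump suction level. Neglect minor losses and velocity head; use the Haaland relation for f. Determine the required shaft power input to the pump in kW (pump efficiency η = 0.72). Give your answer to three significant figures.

P_shaft ≈ 272 kW

V = 4Q/(πD²) = 3.283 m/s; Re = 5.94×10^5; ε/D = 6.18×10^-6; f = 0.01275
h_f = f(L/D)V²/2g = 56.02 m
Total head H = z + h_f = 46.5 + 56.02 = 102.5 m
P_hyd = ρgQH = 1000·9.81·0.195·102.5 = 196.1 kW
P_shaft = P_hyd/η = 196.1/0.72 = 272.4 kW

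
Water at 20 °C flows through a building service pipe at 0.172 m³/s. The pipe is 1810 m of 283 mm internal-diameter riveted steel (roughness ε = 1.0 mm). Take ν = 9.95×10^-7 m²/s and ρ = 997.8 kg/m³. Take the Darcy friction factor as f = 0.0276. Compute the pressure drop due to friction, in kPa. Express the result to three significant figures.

Δp ≈ 658 kPa

V = 4Q/(πD²) = 4·0.172/(π·0.283²) = 2.734 m/s
h_f = f(L/D)V²/(2g) = 0.02760·(1810/0.283)·2.734²/(2·9.81) = 67.27 m
Δp = ρg·h_f = 997.8·9.81·67.27 = 658.5 kPa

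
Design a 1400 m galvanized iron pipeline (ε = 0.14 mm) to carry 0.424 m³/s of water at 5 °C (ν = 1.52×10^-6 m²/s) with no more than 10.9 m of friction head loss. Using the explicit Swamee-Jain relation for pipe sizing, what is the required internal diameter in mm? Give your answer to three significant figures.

D ≈ 504 mm

Swamee-Jain (Type III): D = 0.66·[ε^1.25·(LQ²/(gh_f))^4.75 + ν·Q^9.4·(L/(gh_f))^5.2]^0.04
LQ²/(gh_f) = 2.354; L/(gh_f) = 13.09
Term 1 = ε^1.25·(…)^4.75 = 8.88×10^-4; Term 2 = ν·Q^9.4·(…)^5.2 = 3.07×10^-4
D = 0.66·(8.88×10^-4 + 3.07×10^-4)^0.04 = 0.5043 m = 504 mm
Check: V = 2.12 m/s, Re = 7.04×10^5, f = 0.01584, h_f = 10.1 m ≈ 10.9 m ✓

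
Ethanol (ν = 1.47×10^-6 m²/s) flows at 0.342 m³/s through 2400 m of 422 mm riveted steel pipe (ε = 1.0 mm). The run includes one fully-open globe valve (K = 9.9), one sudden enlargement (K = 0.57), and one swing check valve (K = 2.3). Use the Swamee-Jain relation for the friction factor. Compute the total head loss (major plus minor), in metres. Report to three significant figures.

H_L ≈ 46.9 m

V = 4Q/(πD²) = 2.445 m/s; V²/2g = 0.3047 m
Re = 7.02×10^5, ε/D = 0.00237 → f = 0.02484 (Swamee-Jain)
Major: h_f = f(L/D)·V²/2g = 0.02484·5687·0.3047 = 43.04 m
Minor: ΣK = 12.8; h_m = ΣK·V²/2g = 3.891 m
Total H_L = 43.04 + 3.891 = 46.93 m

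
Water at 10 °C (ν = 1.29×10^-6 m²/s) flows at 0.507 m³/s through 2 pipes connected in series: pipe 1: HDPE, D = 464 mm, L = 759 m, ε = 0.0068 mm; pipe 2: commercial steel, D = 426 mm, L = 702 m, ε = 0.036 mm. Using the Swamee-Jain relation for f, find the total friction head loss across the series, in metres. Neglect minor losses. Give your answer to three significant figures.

Pipe 1: V = 2.998 m/s, Re = 1.08×10^6, ε/D = 1.47×10^-5, f = 0.01183, h_1 = f(L/D)V²/2g = 8.868 m
Pipe 2: V = 3.557 m/s, Re = 1.17×10^6, ε/D = 8.45×10^-5, f = 0.01309, h_2 = f(L/D)V²/2g = 13.91 m
Series → Q common, losses add: H = Σh = 22.78 m

H ≈ 22.8 m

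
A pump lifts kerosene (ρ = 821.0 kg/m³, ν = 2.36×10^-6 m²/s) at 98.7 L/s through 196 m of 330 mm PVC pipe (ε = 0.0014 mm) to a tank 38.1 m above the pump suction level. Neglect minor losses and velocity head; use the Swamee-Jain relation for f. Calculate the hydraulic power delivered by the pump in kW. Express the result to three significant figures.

V = 4Q/(πD²) = 1.154 m/s; Re = 1.61×10^5; ε/D = 4.24×10^-6; f = 0.01624
h_f = f(L/D)V²/2g = 0.6546 m
Total head H = z + h_f = 38.1 + 0.6546 = 38.75 m
P_hyd = ρgQH = 821.0·9.81·0.0987·38.75 = 30.81 kW

P_hyd ≈ 30.8 kW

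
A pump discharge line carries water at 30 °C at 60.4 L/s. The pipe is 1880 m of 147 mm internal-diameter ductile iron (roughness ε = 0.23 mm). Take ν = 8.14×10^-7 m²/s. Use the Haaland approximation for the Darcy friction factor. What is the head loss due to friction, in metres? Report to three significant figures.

V = 4Q/(πD²) = 4·0.0604/(π·0.147²) = 3.559 m/s
Re = VD/ν = 3.559·0.147/8.14×10^-7 = 6.43×10^5 → turbulent
ε/D = 0.23/147 = 0.00156
Haaland: f = 0.02231
h_f = f(L/D)V²/(2g) = 0.02231·(1880/0.147)·3.559²/(2·9.81) = 184.2 m

h_f ≈ 184 m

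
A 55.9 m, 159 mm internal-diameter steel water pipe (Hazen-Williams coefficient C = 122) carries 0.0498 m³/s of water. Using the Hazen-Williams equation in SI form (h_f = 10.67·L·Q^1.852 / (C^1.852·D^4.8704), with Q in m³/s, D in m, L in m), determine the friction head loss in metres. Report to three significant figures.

h_f ≈ 2.45 m

h_f = 10.67·55.9·0.0498^1.852 / (122^1.852·0.159^4.8704) = 2.446 m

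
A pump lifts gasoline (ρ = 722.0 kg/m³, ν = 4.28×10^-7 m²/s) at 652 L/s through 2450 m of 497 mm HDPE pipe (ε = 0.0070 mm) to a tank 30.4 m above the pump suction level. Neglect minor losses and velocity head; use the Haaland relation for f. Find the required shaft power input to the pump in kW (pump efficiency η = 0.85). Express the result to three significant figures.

V = 4Q/(πD²) = 3.361 m/s; Re = 3.90×10^6; ε/D = 1.41×10^-5; f = 0.009972
h_f = f(L/D)V²/2g = 28.30 m
Total head H = z + h_f = 30.4 + 28.30 = 58.70 m
P_hyd = ρgQH = 722.0·9.81·0.652·58.70 = 271.1 kW
P_shaft = P_hyd/η = 271.1/0.85 = 318.9 kW

P_shaft ≈ 319 kW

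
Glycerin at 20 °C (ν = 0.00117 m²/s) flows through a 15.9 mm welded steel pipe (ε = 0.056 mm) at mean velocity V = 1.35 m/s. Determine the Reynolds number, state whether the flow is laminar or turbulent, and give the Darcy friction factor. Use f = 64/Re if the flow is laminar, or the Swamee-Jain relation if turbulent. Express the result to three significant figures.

Re = VD/ν = 1.350·0.0159/0.00117 = 18.3
Re < 2300 → laminar → f = 64/Re = 3.488

Re ≈ 18.3; laminar; f = 64/Re ≈ 3.49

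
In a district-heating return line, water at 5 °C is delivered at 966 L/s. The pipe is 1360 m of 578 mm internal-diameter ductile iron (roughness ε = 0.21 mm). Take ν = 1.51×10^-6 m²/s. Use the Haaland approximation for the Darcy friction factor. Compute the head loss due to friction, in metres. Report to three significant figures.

V = 4Q/(πD²) = 4·0.966/(π·0.578²) = 3.682 m/s
Re = VD/ν = 3.682·0.578/1.51×10^-6 = 1.41×10^6 → turbulent
ε/D = 0.21/578 = 3.63×10^-4
Haaland: f = 0.01599
h_f = f(L/D)V²/(2g) = 0.01599·(1360/0.578)·3.682²/(2·9.81) = 26.00 m

h_f ≈ 26.0 m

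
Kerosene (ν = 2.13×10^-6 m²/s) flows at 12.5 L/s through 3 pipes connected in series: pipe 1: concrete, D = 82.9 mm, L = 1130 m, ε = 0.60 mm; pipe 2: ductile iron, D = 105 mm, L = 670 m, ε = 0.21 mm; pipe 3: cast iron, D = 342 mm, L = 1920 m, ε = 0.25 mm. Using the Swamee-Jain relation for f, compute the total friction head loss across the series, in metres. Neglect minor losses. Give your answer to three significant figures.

H ≈ 149 m

Pipe 1: V = 2.316 m/s, Re = 9.01×10^4, ε/D = 0.00724, f = 0.03516, h_1 = f(L/D)V²/2g = 131.0 m
Pipe 2: V = 1.444 m/s, Re = 7.12×10^4, ε/D = 0.00200, f = 0.02595, h_2 = f(L/D)V²/2g = 17.59 m
Pipe 3: V = 0.1361 m/s, Re = 2.18×10^4, ε/D = 7.31×10^-4, f = 0.02704, h_3 = f(L/D)V²/2g = 0.1433 m
Series → Q common, losses add: H = Σh = 148.7 m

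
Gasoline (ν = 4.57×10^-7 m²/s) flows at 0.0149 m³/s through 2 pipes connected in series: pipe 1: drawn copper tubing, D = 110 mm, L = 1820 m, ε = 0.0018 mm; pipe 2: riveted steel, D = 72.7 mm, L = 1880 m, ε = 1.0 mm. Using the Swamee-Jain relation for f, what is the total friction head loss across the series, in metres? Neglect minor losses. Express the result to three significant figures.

H ≈ 751 m

Pipe 1: V = 1.568 m/s, Re = 3.77×10^5, ε/D = 1.64×10^-5, f = 0.01399, h_1 = f(L/D)V²/2g = 29.01 m
Pipe 2: V = 3.589 m/s, Re = 5.71×10^5, ε/D = 0.0138, f = 0.04250, h_2 = f(L/D)V²/2g = 721.7 m
Series → Q common, losses add: H = Σh = 750.7 m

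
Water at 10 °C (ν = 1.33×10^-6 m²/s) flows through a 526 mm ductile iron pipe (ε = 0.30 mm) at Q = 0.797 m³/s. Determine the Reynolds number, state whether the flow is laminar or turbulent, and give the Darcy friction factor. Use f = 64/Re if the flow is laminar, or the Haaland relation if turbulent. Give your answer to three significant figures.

V = 4Q/(πD²) = 3.668 m/s
Re = VD/ν = 3.668·0.526/1.33×10^-6 = 1.45×10^6
Re > 4000 → turbulent; ε/D = 5.70×10^-4
Haaland: f = 0.01752

Re ≈ 1.45×10^6; turbulent; f ≈ 0.0175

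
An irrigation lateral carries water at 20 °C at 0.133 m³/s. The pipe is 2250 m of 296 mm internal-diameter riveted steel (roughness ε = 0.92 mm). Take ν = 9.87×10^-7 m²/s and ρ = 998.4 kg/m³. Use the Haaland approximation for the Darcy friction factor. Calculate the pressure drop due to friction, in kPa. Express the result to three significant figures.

Δp ≈ 378 kPa

V = 4Q/(πD²) = 4·0.133/(π·0.296²) = 1.933 m/s
Re = VD/ν = 1.933·0.296/9.87×10^-7 = 5.80×10^5 → turbulent
ε/D = 0.92/296 = 0.00311
Haaland: f = 0.02669
h_f = f(L/D)V²/(2g) = 0.02669·(2250/0.296)·1.933²/(2·9.81) = 38.62 m
Δp = ρg·h_f = 998.4·9.81·38.62 = 378.3 kPa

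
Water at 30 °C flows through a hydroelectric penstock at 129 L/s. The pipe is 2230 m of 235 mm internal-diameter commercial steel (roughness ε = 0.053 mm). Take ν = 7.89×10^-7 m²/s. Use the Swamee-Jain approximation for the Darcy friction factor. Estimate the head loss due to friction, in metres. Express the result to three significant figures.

V = 4Q/(πD²) = 4·0.129/(π·0.235²) = 2.974 m/s
Re = VD/ν = 2.974·0.235/7.89×10^-7 = 8.86×10^5 → turbulent
ε/D = 0.053/235 = 2.26×10^-4
Swamee-Jain: f = 0.01514
h_f = f(L/D)V²/(2g) = 0.01514·(2230/0.235)·2.974²/(2·9.81) = 64.78 m

h_f ≈ 64.8 m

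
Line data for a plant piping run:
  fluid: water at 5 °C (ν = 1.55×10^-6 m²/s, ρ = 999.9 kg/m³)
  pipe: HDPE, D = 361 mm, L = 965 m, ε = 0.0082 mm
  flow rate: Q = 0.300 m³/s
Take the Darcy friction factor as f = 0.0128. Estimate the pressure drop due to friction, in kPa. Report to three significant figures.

V = 4Q/(πD²) = 4·0.300/(π·0.361²) = 2.931 m/s
h_f = f(L/D)V²/(2g) = 0.01280·(965/0.361)·2.931²/(2·9.81) = 14.98 m
Δp = ρg·h_f = 999.9·9.81·14.98 = 147.0 kPa

Δp ≈ 147 kPa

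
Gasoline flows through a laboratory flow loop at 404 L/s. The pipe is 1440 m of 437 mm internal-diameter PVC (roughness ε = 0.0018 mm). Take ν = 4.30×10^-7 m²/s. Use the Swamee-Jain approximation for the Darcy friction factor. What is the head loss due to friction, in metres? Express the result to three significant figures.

V = 4Q/(πD²) = 4·0.404/(π·0.437²) = 2.694 m/s
Re = VD/ν = 2.694·0.437/4.30×10^-7 = 2.74×10^6 → turbulent
ε/D = 0.0018/437 = 4.12×10^-6
Swamee-Jain: f = 0.01006
h_f = f(L/D)V²/(2g) = 0.01006·(1440/0.437)·2.694²/(2·9.81) = 12.26 m

h_f ≈ 12.3 m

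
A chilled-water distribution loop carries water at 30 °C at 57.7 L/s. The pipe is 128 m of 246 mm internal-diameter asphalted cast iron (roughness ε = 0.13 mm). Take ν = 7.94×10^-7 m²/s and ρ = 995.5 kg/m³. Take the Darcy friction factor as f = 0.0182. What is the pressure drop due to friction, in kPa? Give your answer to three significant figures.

V = 4Q/(πD²) = 4·0.0577/(π·0.246²) = 1.214 m/s
h_f = f(L/D)V²/(2g) = 0.01820·(128/0.246)·1.214²/(2·9.81) = 0.7113 m
Δp = ρg·h_f = 995.5·9.81·0.7113 = 6.947 kPa

Δp ≈ 6.95 kPa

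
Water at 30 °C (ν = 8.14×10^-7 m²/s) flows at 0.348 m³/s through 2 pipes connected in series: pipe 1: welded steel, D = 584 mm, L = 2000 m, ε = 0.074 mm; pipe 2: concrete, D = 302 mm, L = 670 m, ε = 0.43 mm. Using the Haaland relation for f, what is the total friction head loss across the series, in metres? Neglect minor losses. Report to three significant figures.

Pipe 1: V = 1.299 m/s, Re = 9.32×10^5, ε/D = 1.27×10^-4, f = 0.01377, h_1 = f(L/D)V²/2g = 4.058 m
Pipe 2: V = 4.858 m/s, Re = 1.80×10^6, ε/D = 0.00142, f = 0.02160, h_2 = f(L/D)V²/2g = 57.64 m
Series → Q common, losses add: H = Σh = 61.70 m

H ≈ 61.7 m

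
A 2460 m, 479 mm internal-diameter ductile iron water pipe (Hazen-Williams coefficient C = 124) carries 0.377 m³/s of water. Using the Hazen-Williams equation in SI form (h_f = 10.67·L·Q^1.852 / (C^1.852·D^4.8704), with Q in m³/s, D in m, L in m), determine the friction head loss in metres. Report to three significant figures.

h_f ≈ 20.6 m

h_f = 10.67·2460·0.377^1.852 / (124^1.852·0.479^4.8704) = 20.62 m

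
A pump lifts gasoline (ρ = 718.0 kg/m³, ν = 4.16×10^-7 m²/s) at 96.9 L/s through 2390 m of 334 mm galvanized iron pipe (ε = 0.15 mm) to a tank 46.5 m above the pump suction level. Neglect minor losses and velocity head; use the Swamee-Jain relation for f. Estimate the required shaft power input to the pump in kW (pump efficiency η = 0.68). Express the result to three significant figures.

P_shaft ≈ 54.3 kW

V = 4Q/(πD²) = 1.106 m/s; Re = 8.88×10^5; ε/D = 4.49×10^-4; f = 0.01701
h_f = f(L/D)V²/2g = 7.590 m
Total head H = z + h_f = 46.5 + 7.590 = 54.09 m
P_hyd = ρgQH = 718.0·9.81·0.0969·54.09 = 36.92 kW
P_shaft = P_hyd/η = 36.92/0.68 = 54.29 kW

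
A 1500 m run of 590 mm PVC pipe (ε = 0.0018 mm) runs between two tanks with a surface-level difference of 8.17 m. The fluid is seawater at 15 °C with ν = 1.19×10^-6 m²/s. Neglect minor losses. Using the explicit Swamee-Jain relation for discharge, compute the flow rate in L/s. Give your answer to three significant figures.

Swamee-Jain (Type II): Q = -0.965·√(gD⁵h_f/L)·ln[ε/(3.7D) + √(3.17ν²L/(gD³h_f))]
√(gD⁵h_f/L) = √(9.81·0.590⁵·8.17/1500) = 0.06181
ε/(3.7D) = 8.25×10^-7; √(3.17ν²L/(gD³h_f)) = 2.02×10^-5
Q = -0.965·0.06181·ln(2.105×10^-5) = 0.6423 m³/s
Check: V = 2.35 m/s, Re = 1.16×10^6, f = 0.01140, h_f = 8.15 m ≈ 8.17 m ✓

Q ≈ 642 L/s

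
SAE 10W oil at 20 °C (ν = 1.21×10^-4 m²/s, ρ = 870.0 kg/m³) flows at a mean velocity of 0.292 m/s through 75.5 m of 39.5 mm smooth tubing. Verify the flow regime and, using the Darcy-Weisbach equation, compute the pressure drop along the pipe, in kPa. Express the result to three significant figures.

Δp ≈ 47.6 kPa

Re = VD/ν = 0.292·0.03950/1.21×10^-4 = 95.3 → laminar (Re < 2300)
f = 64/Re = 0.6714
h_f = f(L/D)V²/(2g) = 0.6714·(75.5/0.03950)·0.292²/(2·9.81) = 5.577 m
Δp = ρg·h_f = 870.0·9.81·5.577 = 47.60 kPa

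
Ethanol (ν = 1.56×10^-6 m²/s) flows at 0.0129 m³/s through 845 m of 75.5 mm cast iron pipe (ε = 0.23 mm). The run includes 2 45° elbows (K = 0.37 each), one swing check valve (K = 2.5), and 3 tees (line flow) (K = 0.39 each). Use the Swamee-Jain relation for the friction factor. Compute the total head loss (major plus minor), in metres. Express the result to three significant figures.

H_L ≈ 132 m

V = 4Q/(πD²) = 2.881 m/s; V²/2g = 0.4232 m
Re = 1.39×10^5, ε/D = 0.00305 → f = 0.02744 (Swamee-Jain)
Major: h_f = f(L/D)·V²/2g = 0.02744·11192·0.4232 = 129.9 m
Minor: ΣK = 4.41; h_m = ΣK·V²/2g = 1.866 m
Total H_L = 129.9 + 1.866 = 131.8 m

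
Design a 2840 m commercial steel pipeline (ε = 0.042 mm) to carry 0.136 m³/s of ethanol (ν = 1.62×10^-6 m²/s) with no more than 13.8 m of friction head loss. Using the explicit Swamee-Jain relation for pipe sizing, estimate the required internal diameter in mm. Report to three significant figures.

D ≈ 349 mm

Swamee-Jain (Type III): D = 0.66·[ε^1.25·(LQ²/(gh_f))^4.75 + ν·Q^9.4·(L/(gh_f))^5.2]^0.04
LQ²/(gh_f) = 0.3880; L/(gh_f) = 20.98
Term 1 = ε^1.25·(…)^4.75 = 3.77×10^-8; Term 2 = ν·Q^9.4·(…)^5.2 = 8.67×10^-8
D = 0.66·(3.77×10^-8 + 8.67×10^-8)^0.04 = 0.3494 m = 349 mm
Check: V = 1.42 m/s, Re = 3.06×10^5, f = 0.01559, h_f = 13.0 m ≈ 13.8 m ✓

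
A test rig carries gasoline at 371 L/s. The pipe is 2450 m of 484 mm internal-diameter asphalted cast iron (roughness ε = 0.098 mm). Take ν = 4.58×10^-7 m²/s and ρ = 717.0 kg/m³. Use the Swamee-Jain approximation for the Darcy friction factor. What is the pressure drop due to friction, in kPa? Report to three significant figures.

V = 4Q/(πD²) = 4·0.371/(π·0.484²) = 2.016 m/s
Re = VD/ν = 2.016·0.484/4.58×10^-7 = 2.13×10^6 → turbulent
ε/D = 0.098/484 = 2.02×10^-4
Swamee-Jain: f = 0.01432
h_f = f(L/D)V²/(2g) = 0.01432·(2450/0.484)·2.016²/(2·9.81) = 15.02 m
Δp = ρg·h_f = 717.0·9.81·15.02 = 105.7 kPa

Δp ≈ 106 kPa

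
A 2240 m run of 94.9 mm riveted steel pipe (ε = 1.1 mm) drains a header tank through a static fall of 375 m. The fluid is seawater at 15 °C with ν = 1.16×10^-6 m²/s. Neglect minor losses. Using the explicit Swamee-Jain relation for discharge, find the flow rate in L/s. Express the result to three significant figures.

Swamee-Jain (Type II): Q = -0.965·√(gD⁵h_f/L)·ln[ε/(3.7D) + √(3.17ν²L/(gD³h_f))]
√(gD⁵h_f/L) = √(9.81·0.0949⁵·375/2240) = 0.003555
ε/(3.7D) = 0.00313; √(3.17ν²L/(gD³h_f)) = 5.51×10^-5
Q = -0.965·0.003555·ln(0.003188) = 0.01972 m³/s
Check: V = 2.79 m/s, Re = 2.28×10^5, f = 0.04025, h_f = 376 m ≈ 375 m ✓

Q ≈ 19.7 L/s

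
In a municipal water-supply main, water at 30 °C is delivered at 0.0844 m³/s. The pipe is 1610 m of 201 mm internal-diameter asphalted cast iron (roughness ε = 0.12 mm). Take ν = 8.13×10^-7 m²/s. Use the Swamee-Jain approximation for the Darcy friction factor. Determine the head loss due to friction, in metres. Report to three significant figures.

V = 4Q/(πD²) = 4·0.0844/(π·0.201²) = 2.660 m/s
Re = VD/ν = 2.660·0.201/8.13×10^-7 = 6.58×10^5 → turbulent
ε/D = 0.12/201 = 5.97×10^-4
Swamee-Jain: f = 0.01816
h_f = f(L/D)V²/(2g) = 0.01816·(1610/0.201)·2.660²/(2·9.81) = 52.44 m

h_f ≈ 52.4 m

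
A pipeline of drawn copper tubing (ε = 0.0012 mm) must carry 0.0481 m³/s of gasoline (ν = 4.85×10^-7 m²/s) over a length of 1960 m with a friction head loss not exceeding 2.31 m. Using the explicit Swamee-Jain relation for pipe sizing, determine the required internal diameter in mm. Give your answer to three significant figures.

Swamee-Jain (Type III): D = 0.66·[ε^1.25·(LQ²/(gh_f))^4.75 + ν·Q^9.4·(L/(gh_f))^5.2]^0.04
LQ²/(gh_f) = 0.2001; L/(gh_f) = 86.49
Term 1 = ε^1.25·(…)^4.75 = 1.91×10^-11; Term 2 = ν·Q^9.4·(…)^5.2 = 2.35×10^-9
D = 0.66·(1.91×10^-11 + 2.35×10^-9)^0.04 = 0.2982 m = 298 mm
Check: V = 0.689 m/s, Re = 4.23×10^5, f = 0.01355, h_f = 2.15 m ≈ 2.31 m ✓

D ≈ 298 mm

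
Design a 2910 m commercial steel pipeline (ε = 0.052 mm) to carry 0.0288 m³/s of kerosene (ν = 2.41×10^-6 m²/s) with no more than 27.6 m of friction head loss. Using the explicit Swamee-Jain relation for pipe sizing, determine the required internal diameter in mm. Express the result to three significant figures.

D ≈ 172 mm

Swamee-Jain (Type III): D = 0.66·[ε^1.25·(LQ²/(gh_f))^4.75 + ν·Q^9.4·(L/(gh_f))^5.2]^0.04
LQ²/(gh_f) = 0.008915; L/(gh_f) = 10.75
Term 1 = ε^1.25·(…)^4.75 = 8.09×10^-16; Term 2 = ν·Q^9.4·(…)^5.2 = 1.83×10^-15
D = 0.66·(8.09×10^-16 + 1.83×10^-15)^0.04 = 0.1724 m = 172 mm
Check: V = 1.23 m/s, Re = 8.83×10^4, f = 0.01988, h_f = 26.1 m ≈ 27.6 m ✓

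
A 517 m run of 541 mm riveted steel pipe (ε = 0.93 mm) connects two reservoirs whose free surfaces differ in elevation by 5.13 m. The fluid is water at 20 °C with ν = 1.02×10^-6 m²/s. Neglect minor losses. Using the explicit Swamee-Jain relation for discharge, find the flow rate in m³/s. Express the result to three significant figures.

Swamee-Jain (Type II): Q = -0.965·√(gD⁵h_f/L)·ln[ε/(3.7D) + √(3.17ν²L/(gD³h_f))]
√(gD⁵h_f/L) = √(9.81·0.541⁵·5.13/517) = 0.06716
ε/(3.7D) = 4.65×10^-4; √(3.17ν²L/(gD³h_f)) = 1.46×10^-5
Q = -0.965·0.06716·ln(4.792×10^-4) = 0.4954 m³/s
Check: V = 2.16 m/s, Re = 1.14×10^6, f = 0.02276, h_f = 5.15 m ≈ 5.13 m ✓

Q ≈ 0.495 m³/s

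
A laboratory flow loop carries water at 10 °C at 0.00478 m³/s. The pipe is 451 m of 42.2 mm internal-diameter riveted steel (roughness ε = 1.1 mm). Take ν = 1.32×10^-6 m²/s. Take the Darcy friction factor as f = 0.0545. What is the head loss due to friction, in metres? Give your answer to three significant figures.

V = 4Q/(πD²) = 4·0.00478/(π·0.0422²) = 3.418 m/s
h_f = f(L/D)V²/(2g) = 0.05450·(451/0.0422)·3.418²/(2·9.81) = 346.7 m

h_f ≈ 347 m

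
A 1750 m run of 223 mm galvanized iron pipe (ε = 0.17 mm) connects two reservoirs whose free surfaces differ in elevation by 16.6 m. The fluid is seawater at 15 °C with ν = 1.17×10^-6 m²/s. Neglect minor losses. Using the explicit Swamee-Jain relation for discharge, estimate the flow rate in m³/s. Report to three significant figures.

Swamee-Jain (Type II): Q = -0.965·√(gD⁵h_f/L)·ln[ε/(3.7D) + √(3.17ν²L/(gD³h_f))]
√(gD⁵h_f/L) = √(9.81·0.223⁵·16.6/1750) = 0.007164
ε/(3.7D) = 2.06×10^-4; √(3.17ν²L/(gD³h_f)) = 6.48×10^-5
Q = -0.965·0.007164·ln(2.709×10^-4) = 0.05678 m³/s
Check: V = 1.45 m/s, Re = 2.77×10^5, f = 0.01978, h_f = 16.7 m ≈ 16.6 m ✓

Q ≈ 0.0568 m³/s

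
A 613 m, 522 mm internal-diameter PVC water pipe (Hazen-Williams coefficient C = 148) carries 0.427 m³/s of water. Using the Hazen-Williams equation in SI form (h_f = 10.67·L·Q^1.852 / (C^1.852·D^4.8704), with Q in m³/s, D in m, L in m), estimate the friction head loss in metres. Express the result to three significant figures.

h_f ≈ 3.07 m

h_f = 10.67·613·0.427^1.852 / (148^1.852·0.522^4.8704) = 3.068 m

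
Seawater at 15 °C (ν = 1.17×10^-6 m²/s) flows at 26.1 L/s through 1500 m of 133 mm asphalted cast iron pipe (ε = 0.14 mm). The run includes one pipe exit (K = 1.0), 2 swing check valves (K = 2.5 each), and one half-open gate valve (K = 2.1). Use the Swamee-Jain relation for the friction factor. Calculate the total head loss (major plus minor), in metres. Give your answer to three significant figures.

V = 4Q/(πD²) = 1.879 m/s; V²/2g = 0.1799 m
Re = 2.14×10^5, ε/D = 0.00105 → f = 0.02132 (Swamee-Jain)
Major: h_f = f(L/D)·V²/2g = 0.02132·11278·0.1799 = 43.25 m
Minor: ΣK = 8.10; h_m = ΣK·V²/2g = 1.457 m
Total H_L = 43.25 + 1.457 = 44.70 m

H_L ≈ 44.7 m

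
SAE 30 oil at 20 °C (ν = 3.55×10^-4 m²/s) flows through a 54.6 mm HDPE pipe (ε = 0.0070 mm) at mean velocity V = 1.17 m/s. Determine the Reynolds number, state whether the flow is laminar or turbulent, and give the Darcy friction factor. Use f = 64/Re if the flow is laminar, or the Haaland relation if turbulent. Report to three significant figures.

Re = VD/ν = 1.170·0.0546/3.55×10^-4 = 180
Re < 2300 → laminar → f = 64/Re = 0.3557

Re ≈ 180; laminar; f = 64/Re ≈ 0.356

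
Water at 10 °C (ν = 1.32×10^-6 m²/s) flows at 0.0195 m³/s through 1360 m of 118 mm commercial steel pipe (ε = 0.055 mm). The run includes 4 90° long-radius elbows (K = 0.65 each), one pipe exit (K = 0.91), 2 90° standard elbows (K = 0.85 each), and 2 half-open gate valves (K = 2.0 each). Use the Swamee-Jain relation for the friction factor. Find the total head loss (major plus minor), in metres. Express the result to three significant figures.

V = 4Q/(πD²) = 1.783 m/s; V²/2g = 0.1621 m
Re = 1.59×10^5, ε/D = 4.66×10^-4 → f = 0.01918 (Swamee-Jain)
Major: h_f = f(L/D)·V²/2g = 0.01918·11525·0.1621 = 35.82 m
Minor: ΣK = 9.21; h_m = ΣK·V²/2g = 1.493 m
Total H_L = 35.82 + 1.493 = 37.32 m

H_L ≈ 37.3 m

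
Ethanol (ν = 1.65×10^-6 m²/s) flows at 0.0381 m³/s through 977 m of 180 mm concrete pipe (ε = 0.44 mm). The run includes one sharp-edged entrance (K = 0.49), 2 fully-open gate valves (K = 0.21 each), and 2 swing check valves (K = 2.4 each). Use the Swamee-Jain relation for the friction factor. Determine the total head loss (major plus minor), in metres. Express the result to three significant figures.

H_L ≈ 16.7 m

V = 4Q/(πD²) = 1.497 m/s; V²/2g = 0.1143 m
Re = 1.63×10^5, ε/D = 0.00244 → f = 0.02586 (Swamee-Jain)
Major: h_f = f(L/D)·V²/2g = 0.02586·5428·0.1143 = 16.04 m
Minor: ΣK = 5.71; h_m = ΣK·V²/2g = 0.6524 m
Total H_L = 16.04 + 0.6524 = 16.69 m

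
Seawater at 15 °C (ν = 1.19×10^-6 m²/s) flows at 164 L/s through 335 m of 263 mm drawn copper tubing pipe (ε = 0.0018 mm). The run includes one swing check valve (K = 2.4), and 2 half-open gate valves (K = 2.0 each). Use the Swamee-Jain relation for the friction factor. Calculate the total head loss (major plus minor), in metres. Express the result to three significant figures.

H_L ≈ 10.4 m

V = 4Q/(πD²) = 3.019 m/s; V²/2g = 0.4645 m
Re = 6.67×10^5, ε/D = 6.84×10^-6 → f = 0.01257 (Swamee-Jain)
Major: h_f = f(L/D)·V²/2g = 0.01257·1274·0.4645 = 7.439 m
Minor: ΣK = 6.40; h_m = ΣK·V²/2g = 2.973 m
Total H_L = 7.439 + 2.973 = 10.41 m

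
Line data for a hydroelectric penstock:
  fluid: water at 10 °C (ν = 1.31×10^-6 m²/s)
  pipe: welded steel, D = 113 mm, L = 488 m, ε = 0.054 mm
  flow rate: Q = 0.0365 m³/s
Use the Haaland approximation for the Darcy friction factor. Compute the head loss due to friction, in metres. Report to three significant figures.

h_f ≈ 52.2 m

V = 4Q/(πD²) = 4·0.0365/(π·0.113²) = 3.640 m/s
Re = VD/ν = 3.640·0.113/1.31×10^-6 = 3.14×10^5 → turbulent
ε/D = 0.054/113 = 4.78×10^-4
Haaland: f = 0.01789
h_f = f(L/D)V²/(2g) = 0.01789·(488/0.113)·3.640²/(2·9.81) = 52.16 m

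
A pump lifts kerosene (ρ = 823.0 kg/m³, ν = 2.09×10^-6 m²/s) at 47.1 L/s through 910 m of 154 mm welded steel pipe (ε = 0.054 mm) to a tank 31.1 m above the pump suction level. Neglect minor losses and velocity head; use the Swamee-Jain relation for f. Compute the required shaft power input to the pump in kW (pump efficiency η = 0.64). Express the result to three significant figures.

P_shaft ≈ 39.3 kW

V = 4Q/(πD²) = 2.529 m/s; Re = 1.86×10^5; ε/D = 3.51×10^-4; f = 0.01824
h_f = f(L/D)V²/2g = 35.12 m
Total head H = z + h_f = 31.1 + 35.12 = 66.22 m
P_hyd = ρgQH = 823.0·9.81·0.0471·66.22 = 25.18 kW
P_shaft = P_hyd/η = 25.18/0.64 = 39.35 kW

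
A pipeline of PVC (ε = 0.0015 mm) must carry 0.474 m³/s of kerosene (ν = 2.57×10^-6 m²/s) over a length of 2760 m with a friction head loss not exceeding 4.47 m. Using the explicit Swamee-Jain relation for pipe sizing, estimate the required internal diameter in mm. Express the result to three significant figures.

D ≈ 705 mm

Swamee-Jain (Type III): D = 0.66·[ε^1.25·(LQ²/(gh_f))^4.75 + ν·Q^9.4·(L/(gh_f))^5.2]^0.04
LQ²/(gh_f) = 14.14; L/(gh_f) = 62.94
Term 1 = ε^1.25·(…)^4.75 = 0.0153; Term 2 = ν·Q^9.4·(…)^5.2 = 5.21
D = 0.66·(0.0153 + 5.21)^0.04 = 0.7051 m = 705 mm
Check: V = 1.21 m/s, Re = 3.33×10^5, f = 0.01412, h_f = 4.15 m ≈ 4.47 m ✓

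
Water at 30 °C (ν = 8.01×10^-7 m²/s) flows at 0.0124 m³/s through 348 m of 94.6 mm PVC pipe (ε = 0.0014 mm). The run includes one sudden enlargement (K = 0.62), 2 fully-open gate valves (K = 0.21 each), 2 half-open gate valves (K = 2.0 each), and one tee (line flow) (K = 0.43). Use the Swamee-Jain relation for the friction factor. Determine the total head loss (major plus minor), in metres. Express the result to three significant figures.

V = 4Q/(πD²) = 1.764 m/s; V²/2g = 0.1586 m
Re = 2.08×10^5, ε/D = 1.48×10^-5 → f = 0.01555 (Swamee-Jain)
Major: h_f = f(L/D)·V²/2g = 0.01555·3679·0.1586 = 9.073 m
Minor: ΣK = 5.47; h_m = ΣK·V²/2g = 0.8677 m
Total H_L = 9.073 + 0.8677 = 9.941 m

H_L ≈ 9.94 m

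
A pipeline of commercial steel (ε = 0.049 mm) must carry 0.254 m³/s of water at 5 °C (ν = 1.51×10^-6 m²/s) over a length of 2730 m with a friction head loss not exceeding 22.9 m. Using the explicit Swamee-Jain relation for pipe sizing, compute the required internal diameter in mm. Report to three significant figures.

D ≈ 397 mm

Swamee-Jain (Type III): D = 0.66·[ε^1.25·(LQ²/(gh_f))^4.75 + ν·Q^9.4·(L/(gh_f))^5.2]^0.04
LQ²/(gh_f) = 0.7840; L/(gh_f) = 12.15
Term 1 = ε^1.25·(…)^4.75 = 1.29×10^-6; Term 2 = ν·Q^9.4·(…)^5.2 = 1.68×10^-6
D = 0.66·(1.29×10^-6 + 1.68×10^-6)^0.04 = 0.3967 m = 397 mm
Check: V = 2.06 m/s, Re = 5.40×10^5, f = 0.01462, h_f = 21.7 m ≈ 22.9 m ✓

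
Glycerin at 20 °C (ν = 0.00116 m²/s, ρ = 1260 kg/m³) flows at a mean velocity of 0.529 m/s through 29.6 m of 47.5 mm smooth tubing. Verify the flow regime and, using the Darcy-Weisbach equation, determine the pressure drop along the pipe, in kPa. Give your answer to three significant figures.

Δp ≈ 325 kPa

Re = VD/ν = 0.529·0.04750/0.00116 = 21.7 → laminar (Re < 2300)
f = 64/Re = 2.955
h_f = f(L/D)V²/(2g) = 2.955·(29.6/0.04750)·0.529²/(2·9.81) = 26.26 m
Δp = ρg·h_f = 1260·9.81·26.26 = 324.6 kPa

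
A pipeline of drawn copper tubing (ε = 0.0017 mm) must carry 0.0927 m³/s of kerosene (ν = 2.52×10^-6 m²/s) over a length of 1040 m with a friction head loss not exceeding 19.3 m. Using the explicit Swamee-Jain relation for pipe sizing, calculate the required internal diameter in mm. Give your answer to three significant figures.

Swamee-Jain (Type III): D = 0.66·[ε^1.25·(LQ²/(gh_f))^4.75 + ν·Q^9.4·(L/(gh_f))^5.2]^0.04
LQ²/(gh_f) = 0.04720; L/(gh_f) = 5.493
Term 1 = ε^1.25·(…)^4.75 = 3.09×10^-14; Term 2 = ν·Q^9.4·(…)^5.2 = 3.46×10^-12
D = 0.66·(3.09×10^-14 + 3.46×10^-12)^0.04 = 0.2298 m = 230 mm
Check: V = 2.24 m/s, Re = 2.04×10^5, f = 0.01554, h_f = 17.9 m ≈ 19.3 m ✓

D ≈ 230 mm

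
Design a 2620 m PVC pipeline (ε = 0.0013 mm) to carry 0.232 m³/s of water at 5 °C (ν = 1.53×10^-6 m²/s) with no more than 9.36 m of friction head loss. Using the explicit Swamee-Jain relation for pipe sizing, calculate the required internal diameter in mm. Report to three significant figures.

Swamee-Jain (Type III): D = 0.66·[ε^1.25·(LQ²/(gh_f))^4.75 + ν·Q^9.4·(L/(gh_f))^5.2]^0.04
LQ²/(gh_f) = 1.536; L/(gh_f) = 28.53
Term 1 = ε^1.25·(…)^4.75 = 3.37×10^-7; Term 2 = ν·Q^9.4·(…)^5.2 = 6.14×10^-5
D = 0.66·(3.37×10^-7 + 6.14×10^-5)^0.04 = 0.4479 m = 448 mm
Check: V = 1.47 m/s, Re = 4.31×10^5, f = 0.01349, h_f = 8.72 m ≈ 9.36 m ✓

D ≈ 448 mm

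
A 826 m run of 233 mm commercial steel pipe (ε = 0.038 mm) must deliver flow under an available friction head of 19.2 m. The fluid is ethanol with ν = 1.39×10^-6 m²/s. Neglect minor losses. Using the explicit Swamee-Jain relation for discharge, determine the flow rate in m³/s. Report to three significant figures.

Q ≈ 0.112 m³/s

Swamee-Jain (Type II): Q = -0.965·√(gD⁵h_f/L)·ln[ε/(3.7D) + √(3.17ν²L/(gD³h_f))]
√(gD⁵h_f/L) = √(9.81·0.233⁵·19.2/826) = 0.01251
ε/(3.7D) = 4.41×10^-5; √(3.17ν²L/(gD³h_f)) = 4.61×10^-5
Q = -0.965·0.01251·ln(9.016×10^-5) = 0.1125 m³/s
Check: V = 2.64 m/s, Re = 4.42×10^5, f = 0.01534, h_f = 19.3 m ≈ 19.2 m ✓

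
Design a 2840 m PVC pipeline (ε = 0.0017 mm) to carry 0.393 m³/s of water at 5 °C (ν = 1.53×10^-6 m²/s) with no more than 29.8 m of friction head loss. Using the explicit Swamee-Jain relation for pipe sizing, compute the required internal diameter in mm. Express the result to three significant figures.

D ≈ 437 mm

Swamee-Jain (Type III): D = 0.66·[ε^1.25·(LQ²/(gh_f))^4.75 + ν·Q^9.4·(L/(gh_f))^5.2]^0.04
LQ²/(gh_f) = 1.500; L/(gh_f) = 9.715
Term 1 = ε^1.25·(…)^4.75 = 4.22×10^-7; Term 2 = ν·Q^9.4·(…)^5.2 = 3.21×10^-5
D = 0.66·(4.22×10^-7 + 3.21×10^-5)^0.04 = 0.4366 m = 437 mm
Check: V = 2.63 m/s, Re = 7.49×10^5, f = 0.01227, h_f = 28.1 m ≈ 29.8 m ✓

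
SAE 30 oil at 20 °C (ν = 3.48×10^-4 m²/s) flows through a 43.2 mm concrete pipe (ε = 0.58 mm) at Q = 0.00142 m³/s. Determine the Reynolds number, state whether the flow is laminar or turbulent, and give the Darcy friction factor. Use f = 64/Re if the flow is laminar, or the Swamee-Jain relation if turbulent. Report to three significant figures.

V = 4Q/(πD²) = 0.9688 m/s
Re = VD/ν = 0.9688·0.0432/3.48×10^-4 = 120
Re < 2300 → laminar → f = 64/Re = 0.5322

Re ≈ 120; laminar; f = 64/Re ≈ 0.532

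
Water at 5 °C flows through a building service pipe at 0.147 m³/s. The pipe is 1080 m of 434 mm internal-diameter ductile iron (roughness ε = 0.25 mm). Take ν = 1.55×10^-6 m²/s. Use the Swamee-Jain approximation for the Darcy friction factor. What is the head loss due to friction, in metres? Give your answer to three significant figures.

h_f ≈ 2.36 m

V = 4Q/(πD²) = 4·0.147/(π·0.434²) = 0.9937 m/s
Re = VD/ν = 0.9937·0.434/1.55×10^-6 = 2.78×10^5 → turbulent
ε/D = 0.25/434 = 5.76×10^-4
Swamee-Jain: f = 0.01885
h_f = f(L/D)V²/(2g) = 0.01885·(1080/0.434)·0.9937²/(2·9.81) = 2.360 m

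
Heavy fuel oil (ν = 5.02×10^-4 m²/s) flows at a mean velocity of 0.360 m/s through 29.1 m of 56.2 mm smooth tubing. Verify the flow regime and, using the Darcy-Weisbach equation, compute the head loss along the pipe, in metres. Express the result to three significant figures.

Re = VD/ν = 0.360·0.05620/5.02×10^-4 = 40.3 → laminar (Re < 2300)
f = 64/Re = 1.588
h_f = f(L/D)V²/(2g) = 1.588·(29.1/0.05620)·0.360²/(2·9.81) = 5.431 m

h_f ≈ 5.43 m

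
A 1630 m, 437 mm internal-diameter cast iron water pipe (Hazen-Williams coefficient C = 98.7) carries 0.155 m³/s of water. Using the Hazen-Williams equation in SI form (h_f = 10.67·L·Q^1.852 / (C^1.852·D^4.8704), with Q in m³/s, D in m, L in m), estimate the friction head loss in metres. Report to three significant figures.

h_f ≈ 6.29 m

h_f = 10.67·1630·0.155^1.852 / (98.7^1.852·0.437^4.8704) = 6.286 m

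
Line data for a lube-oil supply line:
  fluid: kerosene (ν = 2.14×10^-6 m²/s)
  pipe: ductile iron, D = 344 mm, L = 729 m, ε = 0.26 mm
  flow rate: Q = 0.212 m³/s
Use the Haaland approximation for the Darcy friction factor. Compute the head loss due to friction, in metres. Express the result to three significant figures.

V = 4Q/(πD²) = 4·0.212/(π·0.344²) = 2.281 m/s
Re = VD/ν = 2.281·0.344/2.14×10^-6 = 3.67×10^5 → turbulent
ε/D = 0.26/344 = 7.56×10^-4
Haaland: f = 0.01925
h_f = f(L/D)V²/(2g) = 0.01925·(729/0.344)·2.281²/(2·9.81) = 10.82 m

h_f ≈ 10.8 m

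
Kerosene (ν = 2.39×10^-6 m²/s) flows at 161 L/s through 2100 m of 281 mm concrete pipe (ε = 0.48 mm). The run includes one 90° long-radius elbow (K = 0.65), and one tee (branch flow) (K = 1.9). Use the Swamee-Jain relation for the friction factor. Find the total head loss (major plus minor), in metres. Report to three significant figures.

H_L ≈ 60.6 m

V = 4Q/(πD²) = 2.596 m/s; V²/2g = 0.3435 m
Re = 3.05×10^5, ε/D = 0.00171 → f = 0.02328 (Swamee-Jain)
Major: h_f = f(L/D)·V²/2g = 0.02328·7473·0.3435 = 59.76 m
Minor: ΣK = 2.55; h_m = ΣK·V²/2g = 0.8760 m
Total H_L = 59.76 + 0.8760 = 60.63 m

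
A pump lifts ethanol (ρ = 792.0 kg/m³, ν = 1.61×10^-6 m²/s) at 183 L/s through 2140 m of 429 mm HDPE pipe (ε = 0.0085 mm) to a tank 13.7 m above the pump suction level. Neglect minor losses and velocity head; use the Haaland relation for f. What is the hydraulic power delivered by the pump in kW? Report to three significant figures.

V = 4Q/(πD²) = 1.266 m/s; Re = 3.37×10^5; ε/D = 1.98×10^-5; f = 0.01421
h_f = f(L/D)V²/2g = 5.791 m
Total head H = z + h_f = 13.7 + 5.791 = 19.49 m
P_hyd = ρgQH = 792.0·9.81·0.183·19.49 = 27.71 kW

P_hyd ≈ 27.7 kW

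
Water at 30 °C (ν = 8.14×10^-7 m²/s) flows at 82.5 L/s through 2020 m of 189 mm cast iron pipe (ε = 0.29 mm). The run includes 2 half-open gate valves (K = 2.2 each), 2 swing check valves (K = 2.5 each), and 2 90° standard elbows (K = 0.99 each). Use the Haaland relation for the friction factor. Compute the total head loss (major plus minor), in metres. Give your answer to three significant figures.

V = 4Q/(πD²) = 2.941 m/s; V²/2g = 0.4407 m
Re = 6.83×10^5, ε/D = 0.00153 → f = 0.02218 (Haaland)
Major: h_f = f(L/D)·V²/2g = 0.02218·10688·0.4407 = 104.5 m
Minor: ΣK = 11.4; h_m = ΣK·V²/2g = 5.016 m
Total H_L = 104.5 + 5.016 = 109.5 m

H_L ≈ 110 m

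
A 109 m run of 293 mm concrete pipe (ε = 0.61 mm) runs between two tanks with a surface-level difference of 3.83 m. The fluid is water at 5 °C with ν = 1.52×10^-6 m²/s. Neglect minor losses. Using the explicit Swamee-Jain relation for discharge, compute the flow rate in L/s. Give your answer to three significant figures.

Swamee-Jain (Type II): Q = -0.965·√(gD⁵h_f/L)·ln[ε/(3.7D) + √(3.17ν²L/(gD³h_f))]
√(gD⁵h_f/L) = √(9.81·0.293⁵·3.83/109) = 0.02728
ε/(3.7D) = 5.63×10^-4; √(3.17ν²L/(gD³h_f)) = 2.91×10^-5
Q = -0.965·0.02728·ln(5.917×10^-4) = 0.1957 m³/s
Check: V = 2.90 m/s, Re = 5.59×10^5, f = 0.02410, h_f = 3.85 m ≈ 3.83 m ✓

Q ≈ 196 L/s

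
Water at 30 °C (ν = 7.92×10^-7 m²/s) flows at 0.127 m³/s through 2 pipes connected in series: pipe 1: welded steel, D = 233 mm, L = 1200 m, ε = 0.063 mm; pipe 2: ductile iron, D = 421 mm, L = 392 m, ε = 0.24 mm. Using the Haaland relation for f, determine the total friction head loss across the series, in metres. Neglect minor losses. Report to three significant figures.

H ≈ 36.6 m

Pipe 1: V = 2.979 m/s, Re = 8.76×10^5, ε/D = 2.70×10^-4, f = 0.01541, h_1 = f(L/D)V²/2g = 35.89 m
Pipe 2: V = 0.9123 m/s, Re = 4.85×10^5, ε/D = 5.70×10^-4, f = 0.01803, h_2 = f(L/D)V²/2g = 0.7122 m
Series → Q common, losses add: H = Σh = 36.61 m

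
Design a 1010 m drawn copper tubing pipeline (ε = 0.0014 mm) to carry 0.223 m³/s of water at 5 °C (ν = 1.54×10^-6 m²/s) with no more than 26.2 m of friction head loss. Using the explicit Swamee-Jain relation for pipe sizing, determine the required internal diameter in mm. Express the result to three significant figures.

Swamee-Jain (Type III): D = 0.66·[ε^1.25·(LQ²/(gh_f))^4.75 + ν·Q^9.4·(L/(gh_f))^5.2]^0.04
LQ²/(gh_f) = 0.1954; L/(gh_f) = 3.930
Term 1 = ε^1.25·(…)^4.75 = 2.06×10^-11; Term 2 = ν·Q^9.4·(…)^5.2 = 1.42×10^-9
D = 0.66·(2.06×10^-11 + 1.42×10^-9)^0.04 = 0.2923 m = 292 mm
Check: V = 3.32 m/s, Re = 6.31×10^5, f = 0.01265, h_f = 24.6 m ≈ 26.2 m ✓

D ≈ 292 mm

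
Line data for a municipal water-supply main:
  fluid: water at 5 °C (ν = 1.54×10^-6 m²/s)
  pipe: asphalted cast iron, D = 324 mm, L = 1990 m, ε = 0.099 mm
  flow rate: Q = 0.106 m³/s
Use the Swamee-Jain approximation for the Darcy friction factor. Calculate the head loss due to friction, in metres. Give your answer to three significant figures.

V = 4Q/(πD²) = 4·0.106/(π·0.324²) = 1.286 m/s
Re = VD/ν = 1.286·0.324/1.54×10^-6 = 2.70×10^5 → turbulent
ε/D = 0.099/324 = 3.06×10^-4
Swamee-Jain: f = 0.01727
h_f = f(L/D)V²/(2g) = 0.01727·(1990/0.324)·1.286²/(2·9.81) = 8.935 m

h_f ≈ 8.94 m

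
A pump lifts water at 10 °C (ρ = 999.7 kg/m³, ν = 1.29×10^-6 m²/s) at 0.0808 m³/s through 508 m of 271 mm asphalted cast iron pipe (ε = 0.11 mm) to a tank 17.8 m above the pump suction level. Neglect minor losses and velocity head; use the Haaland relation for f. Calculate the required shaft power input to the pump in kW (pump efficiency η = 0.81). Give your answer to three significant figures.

V = 4Q/(πD²) = 1.401 m/s; Re = 2.94×10^5; ε/D = 4.06×10^-4; f = 0.01753
h_f = f(L/D)V²/2g = 3.287 m
Total head H = z + h_f = 17.8 + 3.287 = 21.09 m
P_hyd = ρgQH = 999.7·9.81·0.0808·21.09 = 16.71 kW
P_shaft = P_hyd/η = 16.71/0.81 = 20.63 kW

P_shaft ≈ 20.6 kW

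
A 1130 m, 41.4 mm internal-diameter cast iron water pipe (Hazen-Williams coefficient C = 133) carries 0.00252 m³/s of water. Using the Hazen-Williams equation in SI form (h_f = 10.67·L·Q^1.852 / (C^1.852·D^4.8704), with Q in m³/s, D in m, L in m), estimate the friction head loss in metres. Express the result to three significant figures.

h_f ≈ 118 m

h_f = 10.67·1130·0.00252^1.852 / (133^1.852·0.0414^4.8704) = 117.8 m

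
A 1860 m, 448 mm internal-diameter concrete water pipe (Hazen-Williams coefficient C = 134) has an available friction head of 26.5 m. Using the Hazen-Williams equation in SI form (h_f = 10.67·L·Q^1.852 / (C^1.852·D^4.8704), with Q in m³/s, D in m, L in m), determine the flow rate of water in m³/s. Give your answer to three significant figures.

Q ≈ 0.455 m³/s

Rearranging: Q = [h_f·C^1.852·D^4.8704 / (10.67·L)]^(1/1.852)
Q = [26.5·134^1.852·0.448^4.8704 / (10.67·1860)]^0.540 = 0.4550 m³/s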